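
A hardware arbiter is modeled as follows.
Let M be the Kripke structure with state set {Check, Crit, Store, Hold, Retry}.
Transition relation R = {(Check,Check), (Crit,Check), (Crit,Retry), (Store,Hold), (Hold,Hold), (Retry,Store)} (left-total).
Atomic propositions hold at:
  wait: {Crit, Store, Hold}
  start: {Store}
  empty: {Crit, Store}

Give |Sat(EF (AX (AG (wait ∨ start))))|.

4

Sat(wait ∨ start) = {Crit, Store, Hold}
AG (wait ∨ start): greatest fixpoint, start Z0 = {Crit, Store, Hold}, keep only states in Sat with every successor in Z. Z1 = {Store, Hold}; fixed.
Sat(AG (wait ∨ start)) = {Store, Hold}
Sat(AX (AG (wait ∨ start))) = {s : every successor in {Store, Hold}} = {Store, Hold, Retry}
EF (AX (AG (wait ∨ start))): least fixpoint, start Z0 = {Store, Hold, Retry}, add states with some successor in Z. Z1 = {Crit, Store, Hold, Retry}; fixed.
Sat(EF (AX (AG (wait ∨ start)))) = {Crit, Store, Hold, Retry}
|Sat(EF (AX (AG (wait ∨ start))))| = |{Crit, Store, Hold, Retry}| = 4.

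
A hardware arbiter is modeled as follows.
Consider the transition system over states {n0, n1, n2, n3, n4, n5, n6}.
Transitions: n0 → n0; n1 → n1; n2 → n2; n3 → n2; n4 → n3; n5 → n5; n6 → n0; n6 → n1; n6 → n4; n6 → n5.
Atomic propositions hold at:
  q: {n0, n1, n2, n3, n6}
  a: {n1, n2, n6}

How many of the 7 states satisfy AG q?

4

AG q: greatest fixpoint, start Z0 = {n0, n1, n2, n3, n6}, keep only states in Sat with every successor in Z. Z1 = {n0, n1, n2, n3}; fixed.
Sat(AG q) = {n0, n1, n2, n3}
|Sat(AG q)| = |{n0, n1, n2, n3}| = 4.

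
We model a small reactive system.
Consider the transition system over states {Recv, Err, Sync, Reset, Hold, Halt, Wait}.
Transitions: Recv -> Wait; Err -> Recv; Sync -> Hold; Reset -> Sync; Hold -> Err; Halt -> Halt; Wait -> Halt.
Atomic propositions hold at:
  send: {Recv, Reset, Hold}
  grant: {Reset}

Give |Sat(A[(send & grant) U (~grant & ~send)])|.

5

Sat(send & grant) = {Reset}
Sat(~grant) = {Recv, Err, Sync, Hold, Halt, Wait}
Sat(~send) = {Err, Sync, Halt, Wait}
Sat(~grant & ~send) = {Err, Sync, Halt, Wait}
A[(send & grant) U (~grant & ~send)]: least fixpoint, start Z0 = Sat((~grant & ~send)) = {Err, Sync, Halt, Wait}, add states in Sat(send & grant) with every successor in Z. Z1 = {Err, Sync, Reset, Halt, Wait}; fixed.
Sat(A[(send & grant) U (~grant & ~send)]) = {Err, Sync, Reset, Halt, Wait}
|Sat(A[(send & grant) U (~grant & ~send)])| = |{Err, Sync, Reset, Halt, Wait}| = 5.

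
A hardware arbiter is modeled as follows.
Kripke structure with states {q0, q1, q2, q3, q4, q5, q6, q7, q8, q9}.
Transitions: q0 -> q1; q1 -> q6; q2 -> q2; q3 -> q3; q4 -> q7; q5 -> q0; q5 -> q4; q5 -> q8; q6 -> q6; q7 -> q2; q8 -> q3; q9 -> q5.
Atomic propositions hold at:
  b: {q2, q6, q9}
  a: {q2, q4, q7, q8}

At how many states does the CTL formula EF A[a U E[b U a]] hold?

6

E[b U a]: least fixpoint, start Z0 = Sat(a) = {q2, q4, q7, q8}, add states in Sat(b) with some successor in Z. Already a fixed point.
Sat(E[b U a]) = {q2, q4, q7, q8}
A[a U E[b U a]]: least fixpoint, start Z0 = Sat(E[b U a]) = {q2, q4, q7, q8}, add states in Sat(a) with every successor in Z. Already a fixed point.
Sat(A[a U E[b U a]]) = {q2, q4, q7, q8}
EF A[a U E[b U a]]: least fixpoint, start Z0 = {q2, q4, q7, q8}, add states with some successor in Z. Z1 = {q2, q4, q5, q7, q8}; Z2 = {q2, q4, q5, q7, q8, q9}; fixed.
Sat(EF A[a U E[b U a]]) = {q2, q4, q5, q7, q8, q9}
|Sat(EF A[a U E[b U a]])| = |{q2, q4, q5, q7, q8, q9}| = 6.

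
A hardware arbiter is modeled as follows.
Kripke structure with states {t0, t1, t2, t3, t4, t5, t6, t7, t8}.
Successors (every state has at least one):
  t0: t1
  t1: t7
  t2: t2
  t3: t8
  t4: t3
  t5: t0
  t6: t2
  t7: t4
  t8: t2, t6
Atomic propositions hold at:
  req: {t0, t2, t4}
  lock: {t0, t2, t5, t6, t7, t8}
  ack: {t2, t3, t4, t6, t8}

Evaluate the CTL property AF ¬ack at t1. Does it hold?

Sat(¬ack) = {t0, t1, t5, t7}
AF ¬ack: least fixpoint, start Z0 = {t0, t1, t5, t7}, add states with every successor in Z. Already a fixed point.
Sat(AF ¬ack) = {t0, t1, t5, t7}
t1 ∈ Sat(AF ¬ack) = {t0, t1, t5, t7}, so the formula holds at t1.

Yes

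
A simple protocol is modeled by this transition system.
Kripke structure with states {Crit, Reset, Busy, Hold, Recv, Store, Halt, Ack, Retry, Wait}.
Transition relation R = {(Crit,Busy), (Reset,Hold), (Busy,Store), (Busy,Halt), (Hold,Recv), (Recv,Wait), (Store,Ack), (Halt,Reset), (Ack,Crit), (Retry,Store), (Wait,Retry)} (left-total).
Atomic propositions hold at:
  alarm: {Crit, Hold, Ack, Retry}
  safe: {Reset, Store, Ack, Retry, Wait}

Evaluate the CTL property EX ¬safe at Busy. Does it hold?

Yes

Sat(¬safe) = {Crit, Busy, Hold, Recv, Halt}
Sat(EX ¬safe) = {s : some successor in {Crit, Busy, Hold, Recv, Halt}} = {Crit, Reset, Busy, Hold, Ack}
Busy ∈ Sat(EX ¬safe) = {Crit, Reset, Busy, Hold, Ack}, so the formula holds at Busy.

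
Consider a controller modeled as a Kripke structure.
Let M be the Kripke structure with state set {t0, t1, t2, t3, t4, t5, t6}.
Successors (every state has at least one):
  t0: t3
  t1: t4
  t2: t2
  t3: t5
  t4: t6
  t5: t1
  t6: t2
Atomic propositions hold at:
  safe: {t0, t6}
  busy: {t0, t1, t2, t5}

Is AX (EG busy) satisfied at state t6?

EG busy: greatest fixpoint, start Z0 = {t0, t1, t2, t5}, keep only states in Sat with some successor in Z. Z1 = {t2, t5}; Z2 = {t2}; fixed.
Sat(EG busy) = {t2}
Sat(AX (EG busy)) = {s : every successor in {t2}} = {t2, t6}
t6 ∈ Sat(AX (EG busy)) = {t2, t6}, so the formula holds at t6.

Yes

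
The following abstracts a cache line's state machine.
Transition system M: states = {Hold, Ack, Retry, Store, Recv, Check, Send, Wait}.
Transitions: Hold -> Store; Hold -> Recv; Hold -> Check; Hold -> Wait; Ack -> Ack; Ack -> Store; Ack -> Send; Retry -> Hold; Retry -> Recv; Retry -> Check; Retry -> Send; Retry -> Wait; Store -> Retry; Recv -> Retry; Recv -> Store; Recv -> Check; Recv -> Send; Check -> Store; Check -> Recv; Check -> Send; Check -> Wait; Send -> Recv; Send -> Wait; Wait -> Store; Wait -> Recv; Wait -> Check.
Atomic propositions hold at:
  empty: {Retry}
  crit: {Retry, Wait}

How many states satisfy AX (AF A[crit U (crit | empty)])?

1

Sat(crit | empty) = {Retry, Wait}
A[crit U (crit | empty)]: least fixpoint, start Z0 = Sat((crit | empty)) = {Retry, Wait}, add states in Sat(crit) with every successor in Z. Already a fixed point.
Sat(A[crit U (crit | empty)]) = {Retry, Wait}
AF A[crit U (crit | empty)]: least fixpoint, start Z0 = {Retry, Wait}, add states with every successor in Z. Z1 = {Retry, Store, Wait}; fixed.
Sat(AF A[crit U (crit | empty)]) = {Retry, Store, Wait}
Sat(AX (AF A[crit U (crit | empty)])) = {s : every successor in {Retry, Store, Wait}} = {Store}
|Sat(AX (AF A[crit U (crit | empty)]))| = |{Store}| = 1.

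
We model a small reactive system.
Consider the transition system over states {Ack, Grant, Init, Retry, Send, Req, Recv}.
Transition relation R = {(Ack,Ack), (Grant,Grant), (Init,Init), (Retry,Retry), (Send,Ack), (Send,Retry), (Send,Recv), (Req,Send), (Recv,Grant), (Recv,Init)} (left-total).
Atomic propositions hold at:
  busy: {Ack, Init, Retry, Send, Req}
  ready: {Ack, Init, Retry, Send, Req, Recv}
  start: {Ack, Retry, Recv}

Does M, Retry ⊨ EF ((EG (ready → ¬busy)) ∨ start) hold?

Yes

Sat(¬busy) = {Grant, Recv}
Sat(ready → ¬busy) = {Grant, Recv}
EG (ready → ¬busy): greatest fixpoint, start Z0 = {Grant, Recv}, keep only states in Sat with some successor in Z. Already a fixed point.
Sat(EG (ready → ¬busy)) = {Grant, Recv}
Sat((EG (ready → ¬busy)) ∨ start) = {Ack, Grant, Retry, Recv}
EF ((EG (ready → ¬busy)) ∨ start): least fixpoint, start Z0 = {Ack, Grant, Retry, Recv}, add states with some successor in Z. Z1 = {Ack, Grant, Retry, Send, Recv}; Z2 = {Ack, Grant, Retry, Send, Req, Recv}; fixed.
Sat(EF ((EG (ready → ¬busy)) ∨ start)) = {Ack, Grant, Retry, Send, Req, Recv}
Retry ∈ Sat(EF ((EG (ready → ¬busy)) ∨ start)) = {Ack, Grant, Retry, Send, Req, Recv}, so the formula holds at Retry.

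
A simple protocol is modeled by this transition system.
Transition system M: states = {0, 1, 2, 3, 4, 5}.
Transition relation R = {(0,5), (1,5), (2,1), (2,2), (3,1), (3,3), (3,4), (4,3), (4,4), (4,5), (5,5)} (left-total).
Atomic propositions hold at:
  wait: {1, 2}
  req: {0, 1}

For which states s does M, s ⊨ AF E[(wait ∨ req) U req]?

{0, 1, 2}

Sat(wait ∨ req) = {0, 1, 2}
E[(wait ∨ req) U req]: least fixpoint, start Z0 = Sat(req) = {0, 1}, add states in Sat(wait ∨ req) with some successor in Z. Z1 = {0, 1, 2}; fixed.
Sat(E[(wait ∨ req) U req]) = {0, 1, 2}
AF E[(wait ∨ req) U req]: least fixpoint, start Z0 = {0, 1, 2}, add states with every successor in Z. Already a fixed point.
Sat(AF E[(wait ∨ req) U req]) = {0, 1, 2}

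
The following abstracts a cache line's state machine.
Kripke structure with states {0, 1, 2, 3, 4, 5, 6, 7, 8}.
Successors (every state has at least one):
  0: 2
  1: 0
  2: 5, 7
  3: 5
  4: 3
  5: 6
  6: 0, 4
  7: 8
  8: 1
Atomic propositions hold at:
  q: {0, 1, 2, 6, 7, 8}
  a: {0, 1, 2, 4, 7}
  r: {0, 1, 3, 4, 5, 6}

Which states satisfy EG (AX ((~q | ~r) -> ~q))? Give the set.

{3, 4, 5, 6}

Sat(~q) = {3, 4, 5}
Sat(~r) = {2, 7, 8}
Sat(~q | ~r) = {2, 3, 4, 5, 7, 8}
Sat((~q | ~r) -> ~q) = {0, 1, 3, 4, 5, 6}
Sat(AX ((~q | ~r) -> ~q)) = {s : every successor in {0, 1, 3, 4, 5, 6}} = {1, 3, 4, 5, 6, 8}
EG (AX ((~q | ~r) -> ~q)): greatest fixpoint, start Z0 = {1, 3, 4, 5, 6, 8}, keep only states in Sat with some successor in Z. Z1 = {3, 4, 5, 6, 8}; Z2 = {3, 4, 5, 6}; fixed.
Sat(EG (AX ((~q | ~r) -> ~q))) = {3, 4, 5, 6}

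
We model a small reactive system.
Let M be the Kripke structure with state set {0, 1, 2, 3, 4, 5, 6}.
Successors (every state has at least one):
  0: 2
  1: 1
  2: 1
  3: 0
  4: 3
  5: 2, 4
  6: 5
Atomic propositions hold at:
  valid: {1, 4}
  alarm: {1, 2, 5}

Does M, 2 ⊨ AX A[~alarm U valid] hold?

Sat(~alarm) = {0, 3, 4, 6}
A[~alarm U valid]: least fixpoint, start Z0 = Sat(valid) = {1, 4}, add states in Sat(~alarm) with every successor in Z. Already a fixed point.
Sat(A[~alarm U valid]) = {1, 4}
Sat(AX A[~alarm U valid]) = {s : every successor in {1, 4}} = {1, 2}
2 ∈ Sat(AX A[~alarm U valid]) = {1, 2}, so the formula holds at 2.

Yes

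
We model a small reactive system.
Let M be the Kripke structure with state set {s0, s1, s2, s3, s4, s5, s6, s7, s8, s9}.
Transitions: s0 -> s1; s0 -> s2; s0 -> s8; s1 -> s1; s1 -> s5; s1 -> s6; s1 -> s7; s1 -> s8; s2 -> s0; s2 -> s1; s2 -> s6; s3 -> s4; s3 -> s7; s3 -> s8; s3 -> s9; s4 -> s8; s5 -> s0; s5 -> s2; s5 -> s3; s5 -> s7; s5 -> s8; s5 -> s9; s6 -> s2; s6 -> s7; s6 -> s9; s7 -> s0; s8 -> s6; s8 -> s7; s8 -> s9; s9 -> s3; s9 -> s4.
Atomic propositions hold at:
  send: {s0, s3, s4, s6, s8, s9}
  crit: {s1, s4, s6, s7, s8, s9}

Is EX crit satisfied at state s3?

Sat(EX crit) = {s : some successor in {s1, s4, s6, s7, s8, s9}} = {s0, s1, s2, s3, s4, s5, s6, s8, s9}
s3 ∈ Sat(EX crit) = {s0, s1, s2, s3, s4, s5, s6, s8, s9}, so the formula holds at s3.

Yes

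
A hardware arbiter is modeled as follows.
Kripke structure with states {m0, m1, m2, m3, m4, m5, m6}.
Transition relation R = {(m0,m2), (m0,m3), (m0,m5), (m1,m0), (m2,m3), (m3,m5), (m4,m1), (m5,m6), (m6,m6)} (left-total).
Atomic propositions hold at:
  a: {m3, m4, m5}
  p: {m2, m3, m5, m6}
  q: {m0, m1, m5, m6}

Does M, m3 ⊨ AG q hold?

AG q: greatest fixpoint, start Z0 = {m0, m1, m5, m6}, keep only states in Sat with every successor in Z. Z1 = {m1, m5, m6}; Z2 = {m5, m6}; fixed.
Sat(AG q) = {m5, m6}
m3 ∉ Sat(AG q) = {m5, m6}, so the formula does not hold at m3.

No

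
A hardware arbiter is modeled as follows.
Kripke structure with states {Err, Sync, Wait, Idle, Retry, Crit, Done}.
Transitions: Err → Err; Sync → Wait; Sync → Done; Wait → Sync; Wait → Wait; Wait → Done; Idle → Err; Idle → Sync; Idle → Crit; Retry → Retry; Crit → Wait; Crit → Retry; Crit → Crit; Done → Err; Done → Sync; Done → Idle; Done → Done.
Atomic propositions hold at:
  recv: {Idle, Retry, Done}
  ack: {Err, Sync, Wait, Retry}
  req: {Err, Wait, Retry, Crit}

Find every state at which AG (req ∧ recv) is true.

{Retry}

Sat(req ∧ recv) = {Retry}
AG (req ∧ recv): greatest fixpoint, start Z0 = {Retry}, keep only states in Sat with every successor in Z. Already a fixed point.
Sat(AG (req ∧ recv)) = {Retry}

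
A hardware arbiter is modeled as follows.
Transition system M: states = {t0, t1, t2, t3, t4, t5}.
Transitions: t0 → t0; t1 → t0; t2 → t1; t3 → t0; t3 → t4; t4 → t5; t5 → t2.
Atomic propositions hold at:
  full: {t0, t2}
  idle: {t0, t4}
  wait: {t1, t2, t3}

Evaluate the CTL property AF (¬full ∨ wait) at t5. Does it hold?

Yes

Sat(¬full) = {t1, t3, t4, t5}
Sat(¬full ∨ wait) = {t1, t2, t3, t4, t5}
AF (¬full ∨ wait): least fixpoint, start Z0 = {t1, t2, t3, t4, t5}, add states with every successor in Z. Already a fixed point.
Sat(AF (¬full ∨ wait)) = {t1, t2, t3, t4, t5}
t5 ∈ Sat(AF (¬full ∨ wait)) = {t1, t2, t3, t4, t5}, so the formula holds at t5.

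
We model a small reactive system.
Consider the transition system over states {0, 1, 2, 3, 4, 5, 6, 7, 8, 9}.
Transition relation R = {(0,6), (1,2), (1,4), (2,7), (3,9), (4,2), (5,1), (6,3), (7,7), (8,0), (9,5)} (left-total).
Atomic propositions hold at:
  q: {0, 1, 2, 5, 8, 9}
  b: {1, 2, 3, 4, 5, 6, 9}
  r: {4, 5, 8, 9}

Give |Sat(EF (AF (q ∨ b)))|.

9

Sat(q ∨ b) = {0, 1, 2, 3, 4, 5, 6, 8, 9}
AF (q ∨ b): least fixpoint, start Z0 = {0, 1, 2, 3, 4, 5, 6, 8, 9}, add states with every successor in Z. Already a fixed point.
Sat(AF (q ∨ b)) = {0, 1, 2, 3, 4, 5, 6, 8, 9}
EF (AF (q ∨ b)): least fixpoint, start Z0 = {0, 1, 2, 3, 4, 5, 6, 8, 9}, add states with some successor in Z. Already a fixed point.
Sat(EF (AF (q ∨ b))) = {0, 1, 2, 3, 4, 5, 6, 8, 9}
|Sat(EF (AF (q ∨ b)))| = |{0, 1, 2, 3, 4, 5, 6, 8, 9}| = 9.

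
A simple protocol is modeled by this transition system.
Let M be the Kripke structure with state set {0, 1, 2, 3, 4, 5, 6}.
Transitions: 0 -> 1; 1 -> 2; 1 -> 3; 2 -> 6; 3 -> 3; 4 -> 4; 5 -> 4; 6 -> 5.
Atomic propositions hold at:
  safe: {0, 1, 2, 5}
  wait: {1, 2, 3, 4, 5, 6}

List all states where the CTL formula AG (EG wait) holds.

EG wait: greatest fixpoint, start Z0 = {1, 2, 3, 4, 5, 6}, keep only states in Sat with some successor in Z. Already a fixed point.
Sat(EG wait) = {1, 2, 3, 4, 5, 6}
AG (EG wait): greatest fixpoint, start Z0 = {1, 2, 3, 4, 5, 6}, keep only states in Sat with every successor in Z. Already a fixed point.
Sat(AG (EG wait)) = {1, 2, 3, 4, 5, 6}

{1, 2, 3, 4, 5, 6}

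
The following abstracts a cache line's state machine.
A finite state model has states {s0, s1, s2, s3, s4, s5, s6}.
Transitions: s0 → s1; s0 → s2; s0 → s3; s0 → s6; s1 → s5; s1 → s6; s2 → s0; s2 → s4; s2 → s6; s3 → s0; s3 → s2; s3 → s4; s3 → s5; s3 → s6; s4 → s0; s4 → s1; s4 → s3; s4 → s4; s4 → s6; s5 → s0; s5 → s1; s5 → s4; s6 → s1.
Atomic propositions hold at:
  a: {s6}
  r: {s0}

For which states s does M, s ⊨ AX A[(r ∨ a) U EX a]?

{s0, s2, s4, s5, s6}

Sat(r ∨ a) = {s0, s6}
Sat(EX a) = {s : some successor in {s6}} = {s0, s1, s2, s3, s4}
A[(r ∨ a) U EX a]: least fixpoint, start Z0 = Sat(EX a) = {s0, s1, s2, s3, s4}, add states in Sat(r ∨ a) with every successor in Z. Z1 = {s0, s1, s2, s3, s4, s6}; fixed.
Sat(A[(r ∨ a) U EX a]) = {s0, s1, s2, s3, s4, s6}
Sat(AX A[(r ∨ a) U EX a]) = {s : every successor in {s0, s1, s2, s3, s4, s6}} = {s0, s2, s4, s5, s6}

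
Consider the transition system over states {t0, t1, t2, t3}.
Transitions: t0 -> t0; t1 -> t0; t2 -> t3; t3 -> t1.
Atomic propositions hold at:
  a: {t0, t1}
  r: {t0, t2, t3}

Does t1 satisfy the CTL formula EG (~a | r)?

No

Sat(~a) = {t2, t3}
Sat(~a | r) = {t0, t2, t3}
EG (~a | r): greatest fixpoint, start Z0 = {t0, t2, t3}, keep only states in Sat with some successor in Z. Z1 = {t0, t2}; Z2 = {t0}; fixed.
Sat(EG (~a | r)) = {t0}
t1 ∉ Sat(EG (~a | r)) = {t0}, so the formula does not hold at t1.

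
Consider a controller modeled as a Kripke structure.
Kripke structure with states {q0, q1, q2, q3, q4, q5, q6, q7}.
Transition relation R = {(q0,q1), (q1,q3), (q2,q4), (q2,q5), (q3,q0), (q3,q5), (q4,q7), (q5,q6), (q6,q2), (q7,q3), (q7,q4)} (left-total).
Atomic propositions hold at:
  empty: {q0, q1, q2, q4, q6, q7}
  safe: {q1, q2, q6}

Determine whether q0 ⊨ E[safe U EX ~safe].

Sat(~safe) = {q0, q3, q4, q5, q7}
Sat(EX ~safe) = {s : some successor in {q0, q3, q4, q5, q7}} = {q1, q2, q3, q4, q7}
E[safe U EX ~safe]: least fixpoint, start Z0 = Sat(EX ~safe) = {q1, q2, q3, q4, q7}, add states in Sat(safe) with some successor in Z. Z1 = {q1, q2, q3, q4, q6, q7}; fixed.
Sat(E[safe U EX ~safe]) = {q1, q2, q3, q4, q6, q7}
q0 ∉ Sat(E[safe U EX ~safe]) = {q1, q2, q3, q4, q6, q7}, so the formula does not hold at q0.

No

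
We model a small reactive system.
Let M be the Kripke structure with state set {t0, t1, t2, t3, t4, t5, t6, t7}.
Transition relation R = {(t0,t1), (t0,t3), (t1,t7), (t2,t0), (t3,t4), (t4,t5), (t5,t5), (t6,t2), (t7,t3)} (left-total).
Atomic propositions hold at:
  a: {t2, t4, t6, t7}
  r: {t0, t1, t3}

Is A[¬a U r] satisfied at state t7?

Sat(¬a) = {t0, t1, t3, t5}
A[¬a U r]: least fixpoint, start Z0 = Sat(r) = {t0, t1, t3}, add states in Sat(¬a) with every successor in Z. Already a fixed point.
Sat(A[¬a U r]) = {t0, t1, t3}
t7 ∉ Sat(A[¬a U r]) = {t0, t1, t3}, so the formula does not hold at t7.

No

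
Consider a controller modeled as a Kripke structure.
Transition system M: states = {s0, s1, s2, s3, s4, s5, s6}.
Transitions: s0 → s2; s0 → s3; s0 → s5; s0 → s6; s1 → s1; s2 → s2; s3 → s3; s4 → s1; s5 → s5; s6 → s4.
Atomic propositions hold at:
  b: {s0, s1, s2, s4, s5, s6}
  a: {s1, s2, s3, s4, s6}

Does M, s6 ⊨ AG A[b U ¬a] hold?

No

Sat(¬a) = {s0, s5}
A[b U ¬a]: least fixpoint, start Z0 = Sat(¬a) = {s0, s5}, add states in Sat(b) with every successor in Z. Already a fixed point.
Sat(A[b U ¬a]) = {s0, s5}
AG A[b U ¬a]: greatest fixpoint, start Z0 = {s0, s5}, keep only states in Sat with every successor in Z. Z1 = {s5}; fixed.
Sat(AG A[b U ¬a]) = {s5}
s6 ∉ Sat(AG A[b U ¬a]) = {s5}, so the formula does not hold at s6.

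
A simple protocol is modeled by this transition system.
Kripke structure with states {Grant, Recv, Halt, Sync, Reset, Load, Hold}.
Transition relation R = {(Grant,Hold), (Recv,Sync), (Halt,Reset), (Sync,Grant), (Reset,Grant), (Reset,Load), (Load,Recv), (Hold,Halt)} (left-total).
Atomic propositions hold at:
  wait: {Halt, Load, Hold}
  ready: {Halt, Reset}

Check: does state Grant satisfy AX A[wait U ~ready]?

Yes

Sat(~ready) = {Grant, Recv, Sync, Load, Hold}
A[wait U ~ready]: least fixpoint, start Z0 = Sat(~ready) = {Grant, Recv, Sync, Load, Hold}, add states in Sat(wait) with every successor in Z. Already a fixed point.
Sat(A[wait U ~ready]) = {Grant, Recv, Sync, Load, Hold}
Sat(AX A[wait U ~ready]) = {s : every successor in {Grant, Recv, Sync, Load, Hold}} = {Grant, Recv, Sync, Reset, Load}
Grant ∈ Sat(AX A[wait U ~ready]) = {Grant, Recv, Sync, Reset, Load}, so the formula holds at Grant.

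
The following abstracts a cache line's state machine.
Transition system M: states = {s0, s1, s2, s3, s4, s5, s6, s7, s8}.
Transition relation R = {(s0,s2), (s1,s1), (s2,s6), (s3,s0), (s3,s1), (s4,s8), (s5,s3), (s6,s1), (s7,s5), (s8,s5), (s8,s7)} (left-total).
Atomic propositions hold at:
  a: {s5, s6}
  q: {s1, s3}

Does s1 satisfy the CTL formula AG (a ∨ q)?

Yes

Sat(a ∨ q) = {s1, s3, s5, s6}
AG (a ∨ q): greatest fixpoint, start Z0 = {s1, s3, s5, s6}, keep only states in Sat with every successor in Z. Z1 = {s1, s5, s6}; Z2 = {s1, s6}; fixed.
Sat(AG (a ∨ q)) = {s1, s6}
s1 ∈ Sat(AG (a ∨ q)) = {s1, s6}, so the formula holds at s1.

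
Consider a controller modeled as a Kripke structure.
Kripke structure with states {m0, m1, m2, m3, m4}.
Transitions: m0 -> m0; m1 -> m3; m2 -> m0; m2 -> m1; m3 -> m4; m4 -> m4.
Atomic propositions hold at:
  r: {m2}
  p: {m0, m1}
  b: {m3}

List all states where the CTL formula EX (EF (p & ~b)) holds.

Sat(~b) = {m0, m1, m2, m4}
Sat(p & ~b) = {m0, m1}
EF (p & ~b): least fixpoint, start Z0 = {m0, m1}, add states with some successor in Z. Z1 = {m0, m1, m2}; fixed.
Sat(EF (p & ~b)) = {m0, m1, m2}
Sat(EX (EF (p & ~b))) = {s : some successor in {m0, m1, m2}} = {m0, m2}

{m0, m2}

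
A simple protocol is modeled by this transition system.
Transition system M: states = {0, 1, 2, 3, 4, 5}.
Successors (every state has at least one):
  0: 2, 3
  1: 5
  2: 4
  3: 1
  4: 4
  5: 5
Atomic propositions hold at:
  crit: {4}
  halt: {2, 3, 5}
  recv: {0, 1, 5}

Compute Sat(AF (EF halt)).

{0, 1, 2, 3, 5}

EF halt: least fixpoint, start Z0 = {2, 3, 5}, add states with some successor in Z. Z1 = {0, 1, 2, 3, 5}; fixed.
Sat(EF halt) = {0, 1, 2, 3, 5}
AF (EF halt): least fixpoint, start Z0 = {0, 1, 2, 3, 5}, add states with every successor in Z. Already a fixed point.
Sat(AF (EF halt)) = {0, 1, 2, 3, 5}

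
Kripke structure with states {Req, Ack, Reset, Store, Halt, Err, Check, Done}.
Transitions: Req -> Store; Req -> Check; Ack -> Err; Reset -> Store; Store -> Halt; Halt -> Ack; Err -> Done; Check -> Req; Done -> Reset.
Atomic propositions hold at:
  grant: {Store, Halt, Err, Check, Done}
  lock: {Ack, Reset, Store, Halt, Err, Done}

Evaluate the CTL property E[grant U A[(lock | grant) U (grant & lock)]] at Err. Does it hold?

Yes

Sat(lock | grant) = {Ack, Reset, Store, Halt, Err, Check, Done}
Sat(grant & lock) = {Store, Halt, Err, Done}
A[(lock | grant) U (grant & lock)]: least fixpoint, start Z0 = Sat((grant & lock)) = {Store, Halt, Err, Done}, add states in Sat(lock | grant) with every successor in Z. Z1 = {Ack, Reset, Store, Halt, Err, Done}; fixed.
Sat(A[(lock | grant) U (grant & lock)]) = {Ack, Reset, Store, Halt, Err, Done}
E[grant U A[(lock | grant) U (grant & lock)]]: least fixpoint, start Z0 = Sat(A[(lock | grant) U (grant & lock)]) = {Ack, Reset, Store, Halt, Err, Done}, add states in Sat(grant) with some successor in Z. Already a fixed point.
Sat(E[grant U A[(lock | grant) U (grant & lock)]]) = {Ack, Reset, Store, Halt, Err, Done}
Err ∈ Sat(E[grant U A[(lock | grant) U (grant & lock)]]) = {Ack, Reset, Store, Halt, Err, Done}, so the formula holds at Err.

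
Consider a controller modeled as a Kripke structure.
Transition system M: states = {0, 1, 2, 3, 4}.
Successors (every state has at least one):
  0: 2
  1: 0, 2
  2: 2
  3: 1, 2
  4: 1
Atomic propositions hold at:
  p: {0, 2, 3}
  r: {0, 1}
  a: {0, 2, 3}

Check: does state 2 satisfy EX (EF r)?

EF r: least fixpoint, start Z0 = {0, 1}, add states with some successor in Z. Z1 = {0, 1, 3, 4}; fixed.
Sat(EF r) = {0, 1, 3, 4}
Sat(EX (EF r)) = {s : some successor in {0, 1, 3, 4}} = {1, 3, 4}
2 ∉ Sat(EX (EF r)) = {1, 3, 4}, so the formula does not hold at 2.

No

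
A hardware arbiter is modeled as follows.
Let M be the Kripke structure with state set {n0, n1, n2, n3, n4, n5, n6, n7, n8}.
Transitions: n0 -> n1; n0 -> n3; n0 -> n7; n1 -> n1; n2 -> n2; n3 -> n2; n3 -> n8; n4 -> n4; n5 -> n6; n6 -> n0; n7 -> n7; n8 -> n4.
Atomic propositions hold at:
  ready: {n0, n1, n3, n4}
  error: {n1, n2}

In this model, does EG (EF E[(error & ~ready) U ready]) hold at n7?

Sat(~ready) = {n2, n5, n6, n7, n8}
Sat(error & ~ready) = {n2}
E[(error & ~ready) U ready]: least fixpoint, start Z0 = Sat(ready) = {n0, n1, n3, n4}, add states in Sat(error & ~ready) with some successor in Z. Already a fixed point.
Sat(E[(error & ~ready) U ready]) = {n0, n1, n3, n4}
EF E[(error & ~ready) U ready]: least fixpoint, start Z0 = {n0, n1, n3, n4}, add states with some successor in Z. Z1 = {n0, n1, n3, n4, n6, n8}; Z2 = {n0, n1, n3, n4, n5, n6, n8}; fixed.
Sat(EF E[(error & ~ready) U ready]) = {n0, n1, n3, n4, n5, n6, n8}
EG (EF E[(error & ~ready) U ready]): greatest fixpoint, start Z0 = {n0, n1, n3, n4, n5, n6, n8}, keep only states in Sat with some successor in Z. Already a fixed point.
Sat(EG (EF E[(error & ~ready) U ready])) = {n0, n1, n3, n4, n5, n6, n8}
n7 ∉ Sat(EG (EF E[(error & ~ready) U ready])) = {n0, n1, n3, n4, n5, n6, n8}, so the formula does not hold at n7.

No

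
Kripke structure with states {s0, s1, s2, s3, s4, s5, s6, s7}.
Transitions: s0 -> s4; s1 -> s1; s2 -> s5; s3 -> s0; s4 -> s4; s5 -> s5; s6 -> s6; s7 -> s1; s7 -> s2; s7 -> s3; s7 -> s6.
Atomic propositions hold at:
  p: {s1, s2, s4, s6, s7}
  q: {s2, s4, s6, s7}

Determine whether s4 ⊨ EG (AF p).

Yes

AF p: least fixpoint, start Z0 = {s1, s2, s4, s6, s7}, add states with every successor in Z. Z1 = {s0, s1, s2, s4, s6, s7}; Z2 = {s0, s1, s2, s3, s4, s6, s7}; fixed.
Sat(AF p) = {s0, s1, s2, s3, s4, s6, s7}
EG (AF p): greatest fixpoint, start Z0 = {s0, s1, s2, s3, s4, s6, s7}, keep only states in Sat with some successor in Z. Z1 = {s0, s1, s3, s4, s6, s7}; fixed.
Sat(EG (AF p)) = {s0, s1, s3, s4, s6, s7}
s4 ∈ Sat(EG (AF p)) = {s0, s1, s3, s4, s6, s7}, so the formula holds at s4.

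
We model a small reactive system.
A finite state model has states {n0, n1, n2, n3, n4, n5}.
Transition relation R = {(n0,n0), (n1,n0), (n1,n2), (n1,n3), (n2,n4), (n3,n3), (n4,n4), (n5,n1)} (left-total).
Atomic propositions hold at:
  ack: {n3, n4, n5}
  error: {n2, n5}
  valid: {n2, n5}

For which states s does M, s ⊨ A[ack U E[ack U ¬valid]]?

{n0, n1, n3, n4, n5}

Sat(¬valid) = {n0, n1, n3, n4}
E[ack U ¬valid]: least fixpoint, start Z0 = Sat(¬valid) = {n0, n1, n3, n4}, add states in Sat(ack) with some successor in Z. Z1 = {n0, n1, n3, n4, n5}; fixed.
Sat(E[ack U ¬valid]) = {n0, n1, n3, n4, n5}
A[ack U E[ack U ¬valid]]: least fixpoint, start Z0 = Sat(E[ack U ¬valid]) = {n0, n1, n3, n4, n5}, add states in Sat(ack) with every successor in Z. Already a fixed point.
Sat(A[ack U E[ack U ¬valid]]) = {n0, n1, n3, n4, n5}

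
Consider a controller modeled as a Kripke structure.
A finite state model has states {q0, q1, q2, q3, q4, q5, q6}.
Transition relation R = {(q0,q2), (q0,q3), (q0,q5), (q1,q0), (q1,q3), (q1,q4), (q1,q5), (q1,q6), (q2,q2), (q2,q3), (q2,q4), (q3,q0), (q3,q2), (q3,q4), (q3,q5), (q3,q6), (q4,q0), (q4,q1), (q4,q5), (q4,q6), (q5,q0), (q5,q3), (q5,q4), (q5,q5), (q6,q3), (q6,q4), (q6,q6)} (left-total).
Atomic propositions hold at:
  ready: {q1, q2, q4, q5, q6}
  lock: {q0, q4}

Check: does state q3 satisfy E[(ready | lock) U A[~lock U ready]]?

Sat(ready | lock) = {q0, q1, q2, q4, q5, q6}
Sat(~lock) = {q1, q2, q3, q5, q6}
A[~lock U ready]: least fixpoint, start Z0 = Sat(ready) = {q1, q2, q4, q5, q6}, add states in Sat(~lock) with every successor in Z. Already a fixed point.
Sat(A[~lock U ready]) = {q1, q2, q4, q5, q6}
E[(ready | lock) U A[~lock U ready]]: least fixpoint, start Z0 = Sat(A[~lock U ready]) = {q1, q2, q4, q5, q6}, add states in Sat(ready | lock) with some successor in Z. Z1 = {q0, q1, q2, q4, q5, q6}; fixed.
Sat(E[(ready | lock) U A[~lock U ready]]) = {q0, q1, q2, q4, q5, q6}
q3 ∉ Sat(E[(ready | lock) U A[~lock U ready]]) = {q0, q1, q2, q4, q5, q6}, so the formula does not hold at q3.

No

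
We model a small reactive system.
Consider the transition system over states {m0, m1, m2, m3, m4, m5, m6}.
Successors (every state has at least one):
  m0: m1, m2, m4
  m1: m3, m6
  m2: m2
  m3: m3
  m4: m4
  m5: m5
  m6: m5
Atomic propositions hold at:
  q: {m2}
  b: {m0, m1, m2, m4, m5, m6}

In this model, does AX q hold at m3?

No

Sat(AX q) = {s : every successor in {m2}} = {m2}
m3 ∉ Sat(AX q) = {m2}, so the formula does not hold at m3.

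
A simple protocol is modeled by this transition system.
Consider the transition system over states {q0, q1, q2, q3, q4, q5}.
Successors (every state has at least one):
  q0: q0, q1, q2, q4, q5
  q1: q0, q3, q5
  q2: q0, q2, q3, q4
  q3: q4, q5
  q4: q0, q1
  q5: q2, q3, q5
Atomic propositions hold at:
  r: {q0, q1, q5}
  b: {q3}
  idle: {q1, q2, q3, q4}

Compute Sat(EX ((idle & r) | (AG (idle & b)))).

{q0, q4}

Sat(idle & r) = {q1}
Sat(idle & b) = {q3}
AG (idle & b): greatest fixpoint, start Z0 = {q3}, keep only states in Sat with every successor in Z. Z1 = ∅; fixed.
Sat(AG (idle & b)) = ∅
Sat((idle & r) | (AG (idle & b))) = {q1}
Sat(EX ((idle & r) | (AG (idle & b)))) = {s : some successor in {q1}} = {q0, q4}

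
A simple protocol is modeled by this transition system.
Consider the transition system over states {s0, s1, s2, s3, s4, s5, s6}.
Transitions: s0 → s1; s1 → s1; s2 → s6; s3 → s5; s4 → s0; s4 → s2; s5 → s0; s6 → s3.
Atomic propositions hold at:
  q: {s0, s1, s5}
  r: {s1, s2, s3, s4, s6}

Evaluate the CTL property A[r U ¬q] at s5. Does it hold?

Sat(¬q) = {s2, s3, s4, s6}
A[r U ¬q]: least fixpoint, start Z0 = Sat(¬q) = {s2, s3, s4, s6}, add states in Sat(r) with every successor in Z. Already a fixed point.
Sat(A[r U ¬q]) = {s2, s3, s4, s6}
s5 ∉ Sat(A[r U ¬q]) = {s2, s3, s4, s6}, so the formula does not hold at s5.

No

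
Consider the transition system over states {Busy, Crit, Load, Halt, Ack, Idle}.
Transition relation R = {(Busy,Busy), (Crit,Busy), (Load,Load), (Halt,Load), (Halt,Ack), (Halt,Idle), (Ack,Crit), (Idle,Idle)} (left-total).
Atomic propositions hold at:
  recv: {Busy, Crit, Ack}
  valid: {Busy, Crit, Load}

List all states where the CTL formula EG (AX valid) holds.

{Busy, Crit, Load, Ack}

Sat(AX valid) = {s : every successor in {Busy, Crit, Load}} = {Busy, Crit, Load, Ack}
EG (AX valid): greatest fixpoint, start Z0 = {Busy, Crit, Load, Ack}, keep only states in Sat with some successor in Z. Already a fixed point.
Sat(EG (AX valid)) = {Busy, Crit, Load, Ack}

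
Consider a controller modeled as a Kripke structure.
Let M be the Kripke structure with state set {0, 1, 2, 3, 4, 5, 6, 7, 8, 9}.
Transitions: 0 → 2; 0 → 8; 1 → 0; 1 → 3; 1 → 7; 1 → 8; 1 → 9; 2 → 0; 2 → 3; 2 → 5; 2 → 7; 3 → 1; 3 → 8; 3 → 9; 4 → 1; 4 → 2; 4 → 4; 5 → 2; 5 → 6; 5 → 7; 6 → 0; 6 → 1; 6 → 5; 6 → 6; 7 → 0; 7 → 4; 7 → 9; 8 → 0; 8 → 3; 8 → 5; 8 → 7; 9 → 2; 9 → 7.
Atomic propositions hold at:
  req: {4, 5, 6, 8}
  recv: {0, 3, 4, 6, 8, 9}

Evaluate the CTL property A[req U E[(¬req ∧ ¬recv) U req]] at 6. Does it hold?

Sat(¬req) = {0, 1, 2, 3, 7, 9}
Sat(¬recv) = {1, 2, 5, 7}
Sat(¬req ∧ ¬recv) = {1, 2, 7}
E[(¬req ∧ ¬recv) U req]: least fixpoint, start Z0 = Sat(req) = {4, 5, 6, 8}, add states in Sat(¬req ∧ ¬recv) with some successor in Z. Z1 = {1, 2, 4, 5, 6, 7, 8}; fixed.
Sat(E[(¬req ∧ ¬recv) U req]) = {1, 2, 4, 5, 6, 7, 8}
A[req U E[(¬req ∧ ¬recv) U req]]: least fixpoint, start Z0 = Sat(E[(¬req ∧ ¬recv) U req]) = {1, 2, 4, 5, 6, 7, 8}, add states in Sat(req) with every successor in Z. Already a fixed point.
Sat(A[req U E[(¬req ∧ ¬recv) U req]]) = {1, 2, 4, 5, 6, 7, 8}
6 ∈ Sat(A[req U E[(¬req ∧ ¬recv) U req]]) = {1, 2, 4, 5, 6, 7, 8}, so the formula holds at 6.

Yes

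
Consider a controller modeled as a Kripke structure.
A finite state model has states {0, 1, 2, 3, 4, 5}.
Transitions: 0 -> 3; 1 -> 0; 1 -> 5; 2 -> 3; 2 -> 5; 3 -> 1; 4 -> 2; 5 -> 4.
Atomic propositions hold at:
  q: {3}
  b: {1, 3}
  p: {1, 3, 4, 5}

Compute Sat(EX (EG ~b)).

{1, 2, 4, 5}

Sat(~b) = {0, 2, 4, 5}
EG ~b: greatest fixpoint, start Z0 = {0, 2, 4, 5}, keep only states in Sat with some successor in Z. Z1 = {2, 4, 5}; fixed.
Sat(EG ~b) = {2, 4, 5}
Sat(EX (EG ~b)) = {s : some successor in {2, 4, 5}} = {1, 2, 4, 5}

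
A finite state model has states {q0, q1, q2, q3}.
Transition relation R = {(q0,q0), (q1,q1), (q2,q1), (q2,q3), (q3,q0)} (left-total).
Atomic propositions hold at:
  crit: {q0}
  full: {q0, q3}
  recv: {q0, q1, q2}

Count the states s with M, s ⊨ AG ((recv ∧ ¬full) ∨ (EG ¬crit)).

Sat(¬full) = {q1, q2}
Sat(recv ∧ ¬full) = {q1, q2}
Sat(¬crit) = {q1, q2, q3}
EG ¬crit: greatest fixpoint, start Z0 = {q1, q2, q3}, keep only states in Sat with some successor in Z. Z1 = {q1, q2}; fixed.
Sat(EG ¬crit) = {q1, q2}
Sat((recv ∧ ¬full) ∨ (EG ¬crit)) = {q1, q2}
AG ((recv ∧ ¬full) ∨ (EG ¬crit)): greatest fixpoint, start Z0 = {q1, q2}, keep only states in Sat with every successor in Z. Z1 = {q1}; fixed.
Sat(AG ((recv ∧ ¬full) ∨ (EG ¬crit))) = {q1}
|Sat(AG ((recv ∧ ¬full) ∨ (EG ¬crit)))| = |{q1}| = 1.

1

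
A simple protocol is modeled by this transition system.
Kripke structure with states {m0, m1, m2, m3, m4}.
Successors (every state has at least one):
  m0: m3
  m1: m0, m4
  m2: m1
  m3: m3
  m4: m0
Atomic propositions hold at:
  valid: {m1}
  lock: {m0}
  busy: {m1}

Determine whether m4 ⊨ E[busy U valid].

No

E[busy U valid]: least fixpoint, start Z0 = Sat(valid) = {m1}, add states in Sat(busy) with some successor in Z. Already a fixed point.
Sat(E[busy U valid]) = {m1}
m4 ∉ Sat(E[busy U valid]) = {m1}, so the formula does not hold at m4.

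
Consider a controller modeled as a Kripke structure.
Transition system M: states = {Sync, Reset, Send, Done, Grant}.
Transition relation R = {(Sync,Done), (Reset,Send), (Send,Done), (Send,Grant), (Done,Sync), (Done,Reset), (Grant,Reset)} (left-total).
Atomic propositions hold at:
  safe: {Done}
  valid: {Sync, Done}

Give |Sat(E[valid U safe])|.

E[valid U safe]: least fixpoint, start Z0 = Sat(safe) = {Done}, add states in Sat(valid) with some successor in Z. Z1 = {Sync, Done}; fixed.
Sat(E[valid U safe]) = {Sync, Done}
|Sat(E[valid U safe])| = |{Sync, Done}| = 2.

2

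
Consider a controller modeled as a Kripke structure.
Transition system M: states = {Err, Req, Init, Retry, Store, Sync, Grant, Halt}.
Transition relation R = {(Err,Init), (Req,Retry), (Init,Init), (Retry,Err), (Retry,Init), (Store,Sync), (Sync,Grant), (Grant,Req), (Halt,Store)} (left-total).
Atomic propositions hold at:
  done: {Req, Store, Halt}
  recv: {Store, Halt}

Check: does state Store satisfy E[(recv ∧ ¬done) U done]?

Yes

Sat(¬done) = {Err, Init, Retry, Sync, Grant}
Sat(recv ∧ ¬done) = ∅
E[(recv ∧ ¬done) U done]: least fixpoint, start Z0 = Sat(done) = {Req, Store, Halt}, add states in Sat(recv ∧ ¬done) with some successor in Z. Already a fixed point.
Sat(E[(recv ∧ ¬done) U done]) = {Req, Store, Halt}
Store ∈ Sat(E[(recv ∧ ¬done) U done]) = {Req, Store, Halt}, so the formula holds at Store.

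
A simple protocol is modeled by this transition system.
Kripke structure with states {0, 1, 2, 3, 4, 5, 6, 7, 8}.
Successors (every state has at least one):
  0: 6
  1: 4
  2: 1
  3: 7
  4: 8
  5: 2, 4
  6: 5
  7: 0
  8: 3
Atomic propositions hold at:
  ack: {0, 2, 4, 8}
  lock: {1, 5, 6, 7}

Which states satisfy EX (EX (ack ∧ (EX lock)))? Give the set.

{3, 6}

Sat(EX lock) = {s : some successor in {1, 5, 6, 7}} = {0, 2, 3, 6}
Sat(ack ∧ (EX lock)) = {0, 2}
Sat(EX (ack ∧ (EX lock))) = {s : some successor in {0, 2}} = {5, 7}
Sat(EX (EX (ack ∧ (EX lock)))) = {s : some successor in {5, 7}} = {3, 6}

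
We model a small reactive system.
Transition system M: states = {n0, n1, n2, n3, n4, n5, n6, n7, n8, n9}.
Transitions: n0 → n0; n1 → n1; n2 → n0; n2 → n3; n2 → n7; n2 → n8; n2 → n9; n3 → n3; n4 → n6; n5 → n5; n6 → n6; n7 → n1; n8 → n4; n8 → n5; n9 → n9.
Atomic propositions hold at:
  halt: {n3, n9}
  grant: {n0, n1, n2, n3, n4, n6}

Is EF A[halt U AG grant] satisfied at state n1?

AG grant: greatest fixpoint, start Z0 = {n0, n1, n2, n3, n4, n6}, keep only states in Sat with every successor in Z. Z1 = {n0, n1, n3, n4, n6}; fixed.
Sat(AG grant) = {n0, n1, n3, n4, n6}
A[halt U AG grant]: least fixpoint, start Z0 = Sat(AG grant) = {n0, n1, n3, n4, n6}, add states in Sat(halt) with every successor in Z. Already a fixed point.
Sat(A[halt U AG grant]) = {n0, n1, n3, n4, n6}
EF A[halt U AG grant]: least fixpoint, start Z0 = {n0, n1, n3, n4, n6}, add states with some successor in Z. Z1 = {n0, n1, n2, n3, n4, n6, n7, n8}; fixed.
Sat(EF A[halt U AG grant]) = {n0, n1, n2, n3, n4, n6, n7, n8}
n1 ∈ Sat(EF A[halt U AG grant]) = {n0, n1, n2, n3, n4, n6, n7, n8}, so the formula holds at n1.

Yes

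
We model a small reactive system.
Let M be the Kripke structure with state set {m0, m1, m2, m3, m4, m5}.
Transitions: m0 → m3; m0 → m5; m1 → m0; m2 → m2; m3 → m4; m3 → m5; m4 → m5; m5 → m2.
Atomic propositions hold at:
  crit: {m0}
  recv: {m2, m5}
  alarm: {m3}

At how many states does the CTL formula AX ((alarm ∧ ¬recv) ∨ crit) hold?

1

Sat(¬recv) = {m0, m1, m3, m4}
Sat(alarm ∧ ¬recv) = {m3}
Sat((alarm ∧ ¬recv) ∨ crit) = {m0, m3}
Sat(AX ((alarm ∧ ¬recv) ∨ crit)) = {s : every successor in {m0, m3}} = {m1}
|Sat(AX ((alarm ∧ ¬recv) ∨ crit))| = |{m1}| = 1.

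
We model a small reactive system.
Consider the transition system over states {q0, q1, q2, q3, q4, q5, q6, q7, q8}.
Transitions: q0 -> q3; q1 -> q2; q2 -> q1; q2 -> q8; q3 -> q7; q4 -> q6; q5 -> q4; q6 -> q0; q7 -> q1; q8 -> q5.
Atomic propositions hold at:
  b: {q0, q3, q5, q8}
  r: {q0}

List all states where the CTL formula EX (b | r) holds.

Sat(b | r) = {q0, q3, q5, q8}
Sat(EX (b | r)) = {s : some successor in {q0, q3, q5, q8}} = {q0, q2, q6, q8}

{q0, q2, q6, q8}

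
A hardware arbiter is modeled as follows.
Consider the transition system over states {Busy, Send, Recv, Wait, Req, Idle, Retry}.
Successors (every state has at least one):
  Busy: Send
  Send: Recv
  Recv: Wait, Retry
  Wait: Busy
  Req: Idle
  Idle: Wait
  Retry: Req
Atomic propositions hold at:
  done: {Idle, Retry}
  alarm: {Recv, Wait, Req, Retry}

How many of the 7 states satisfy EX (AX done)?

Sat(AX done) = {s : every successor in {Idle, Retry}} = {Req}
Sat(EX (AX done)) = {s : some successor in {Req}} = {Retry}
|Sat(EX (AX done))| = |{Retry}| = 1.

1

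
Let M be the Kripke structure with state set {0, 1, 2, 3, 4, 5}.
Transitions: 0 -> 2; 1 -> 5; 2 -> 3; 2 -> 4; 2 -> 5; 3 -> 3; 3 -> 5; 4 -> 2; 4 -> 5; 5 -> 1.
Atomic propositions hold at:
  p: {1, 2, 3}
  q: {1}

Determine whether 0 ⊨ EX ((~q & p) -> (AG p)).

No

Sat(~q) = {0, 2, 3, 4, 5}
Sat(~q & p) = {2, 3}
AG p: greatest fixpoint, start Z0 = {1, 2, 3}, keep only states in Sat with every successor in Z. Z1 = ∅; fixed.
Sat(AG p) = ∅
Sat((~q & p) -> (AG p)) = {0, 1, 4, 5}
Sat(EX ((~q & p) -> (AG p))) = {s : some successor in {0, 1, 4, 5}} = {1, 2, 3, 4, 5}
0 ∉ Sat(EX ((~q & p) -> (AG p))) = {1, 2, 3, 4, 5}, so the formula does not hold at 0.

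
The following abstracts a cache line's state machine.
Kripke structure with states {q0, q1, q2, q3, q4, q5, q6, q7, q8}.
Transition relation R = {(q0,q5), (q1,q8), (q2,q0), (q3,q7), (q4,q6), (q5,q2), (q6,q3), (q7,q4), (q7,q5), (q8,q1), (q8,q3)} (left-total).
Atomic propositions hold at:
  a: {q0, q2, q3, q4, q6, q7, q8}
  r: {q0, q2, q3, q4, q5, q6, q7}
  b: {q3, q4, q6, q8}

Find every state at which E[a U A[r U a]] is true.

{q0, q2, q3, q4, q5, q6, q7, q8}

A[r U a]: least fixpoint, start Z0 = Sat(a) = {q0, q2, q3, q4, q6, q7, q8}, add states in Sat(r) with every successor in Z. Z1 = {q0, q2, q3, q4, q5, q6, q7, q8}; fixed.
Sat(A[r U a]) = {q0, q2, q3, q4, q5, q6, q7, q8}
E[a U A[r U a]]: least fixpoint, start Z0 = Sat(A[r U a]) = {q0, q2, q3, q4, q5, q6, q7, q8}, add states in Sat(a) with some successor in Z. Already a fixed point.
Sat(E[a U A[r U a]]) = {q0, q2, q3, q4, q5, q6, q7, q8}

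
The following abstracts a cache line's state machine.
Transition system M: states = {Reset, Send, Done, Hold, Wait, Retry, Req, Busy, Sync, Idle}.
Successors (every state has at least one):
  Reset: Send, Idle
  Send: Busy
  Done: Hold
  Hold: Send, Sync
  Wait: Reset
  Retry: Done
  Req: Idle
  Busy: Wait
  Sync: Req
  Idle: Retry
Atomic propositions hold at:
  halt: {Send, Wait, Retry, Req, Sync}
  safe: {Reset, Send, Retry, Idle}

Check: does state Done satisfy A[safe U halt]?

A[safe U halt]: least fixpoint, start Z0 = Sat(halt) = {Send, Wait, Retry, Req, Sync}, add states in Sat(safe) with every successor in Z. Z1 = {Send, Wait, Retry, Req, Sync, Idle}; Z2 = {Reset, Send, Wait, Retry, Req, Sync, Idle}; fixed.
Sat(A[safe U halt]) = {Reset, Send, Wait, Retry, Req, Sync, Idle}
Done ∉ Sat(A[safe U halt]) = {Reset, Send, Wait, Retry, Req, Sync, Idle}, so the formula does not hold at Done.

No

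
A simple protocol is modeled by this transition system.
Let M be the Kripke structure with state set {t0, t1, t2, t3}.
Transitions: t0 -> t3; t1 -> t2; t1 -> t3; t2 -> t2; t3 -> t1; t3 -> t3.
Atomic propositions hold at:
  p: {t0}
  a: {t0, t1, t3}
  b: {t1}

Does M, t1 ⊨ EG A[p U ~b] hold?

No

Sat(~b) = {t0, t2, t3}
A[p U ~b]: least fixpoint, start Z0 = Sat(~b) = {t0, t2, t3}, add states in Sat(p) with every successor in Z. Already a fixed point.
Sat(A[p U ~b]) = {t0, t2, t3}
EG A[p U ~b]: greatest fixpoint, start Z0 = {t0, t2, t3}, keep only states in Sat with some successor in Z. Already a fixed point.
Sat(EG A[p U ~b]) = {t0, t2, t3}
t1 ∉ Sat(EG A[p U ~b]) = {t0, t2, t3}, so the formula does not hold at t1.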